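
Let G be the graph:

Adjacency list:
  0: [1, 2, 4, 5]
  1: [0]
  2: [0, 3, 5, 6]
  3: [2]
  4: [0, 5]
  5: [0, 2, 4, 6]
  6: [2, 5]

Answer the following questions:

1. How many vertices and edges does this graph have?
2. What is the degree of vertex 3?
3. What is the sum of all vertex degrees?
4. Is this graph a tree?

Count: 7 vertices, 9 edges.
Vertex 3 has neighbors [2], degree = 1.
Handshaking lemma: 2 * 9 = 18.
A tree on 7 vertices has 6 edges. This graph has 9 edges (3 extra). Not a tree.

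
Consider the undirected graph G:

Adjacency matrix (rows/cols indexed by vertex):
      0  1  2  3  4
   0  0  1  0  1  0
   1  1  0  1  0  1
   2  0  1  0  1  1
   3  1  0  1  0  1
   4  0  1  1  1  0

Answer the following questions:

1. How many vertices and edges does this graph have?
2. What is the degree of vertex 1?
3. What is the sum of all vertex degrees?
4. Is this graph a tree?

Count: 5 vertices, 7 edges.
Vertex 1 has neighbors [0, 2, 4], degree = 3.
Handshaking lemma: 2 * 7 = 14.
A tree on 5 vertices has 4 edges. This graph has 7 edges (3 extra). Not a tree.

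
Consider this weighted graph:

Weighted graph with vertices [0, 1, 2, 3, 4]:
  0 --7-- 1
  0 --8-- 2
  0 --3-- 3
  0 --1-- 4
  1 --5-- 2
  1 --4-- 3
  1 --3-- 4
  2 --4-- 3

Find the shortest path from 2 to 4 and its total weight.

Using Dijkstra's algorithm from vertex 2:
Shortest path: 2 -> 1 -> 4
Total weight: 5 + 3 = 8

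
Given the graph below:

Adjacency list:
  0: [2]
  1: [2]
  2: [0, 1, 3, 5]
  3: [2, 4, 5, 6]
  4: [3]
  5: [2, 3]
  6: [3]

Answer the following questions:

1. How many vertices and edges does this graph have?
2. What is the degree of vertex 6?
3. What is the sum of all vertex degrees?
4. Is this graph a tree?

Count: 7 vertices, 7 edges.
Vertex 6 has neighbors [3], degree = 1.
Handshaking lemma: 2 * 7 = 14.
A tree on 7 vertices has 6 edges. This graph has 7 edges (1 extra). Not a tree.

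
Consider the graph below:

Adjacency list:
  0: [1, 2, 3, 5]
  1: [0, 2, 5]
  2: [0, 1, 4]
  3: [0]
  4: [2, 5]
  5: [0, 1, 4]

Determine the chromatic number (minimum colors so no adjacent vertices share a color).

The graph has a maximum clique of size 3 (lower bound on chromatic number).
A valid 3-coloring: {0: 0, 1: 1, 2: 2, 3: 1, 4: 0, 5: 2}.
Chromatic number = 3.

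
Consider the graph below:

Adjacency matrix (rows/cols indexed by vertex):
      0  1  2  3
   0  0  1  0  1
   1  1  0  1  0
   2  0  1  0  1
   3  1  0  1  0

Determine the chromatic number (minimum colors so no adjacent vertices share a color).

The graph has a maximum clique of size 2 (lower bound on chromatic number).
A valid 2-coloring: {0: 0, 1: 1, 2: 0, 3: 1}.
Chromatic number = 2.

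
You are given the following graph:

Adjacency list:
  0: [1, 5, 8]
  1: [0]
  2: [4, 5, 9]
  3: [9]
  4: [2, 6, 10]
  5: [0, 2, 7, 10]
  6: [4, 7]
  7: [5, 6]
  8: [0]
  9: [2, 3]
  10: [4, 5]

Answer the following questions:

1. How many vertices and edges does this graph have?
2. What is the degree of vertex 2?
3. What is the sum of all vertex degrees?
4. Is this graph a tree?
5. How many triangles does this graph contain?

Count: 11 vertices, 12 edges.
Vertex 2 has neighbors [4, 5, 9], degree = 3.
Handshaking lemma: 2 * 12 = 24.
A tree on 11 vertices has 10 edges. This graph has 12 edges (2 extra). Not a tree.
Number of triangles = 0.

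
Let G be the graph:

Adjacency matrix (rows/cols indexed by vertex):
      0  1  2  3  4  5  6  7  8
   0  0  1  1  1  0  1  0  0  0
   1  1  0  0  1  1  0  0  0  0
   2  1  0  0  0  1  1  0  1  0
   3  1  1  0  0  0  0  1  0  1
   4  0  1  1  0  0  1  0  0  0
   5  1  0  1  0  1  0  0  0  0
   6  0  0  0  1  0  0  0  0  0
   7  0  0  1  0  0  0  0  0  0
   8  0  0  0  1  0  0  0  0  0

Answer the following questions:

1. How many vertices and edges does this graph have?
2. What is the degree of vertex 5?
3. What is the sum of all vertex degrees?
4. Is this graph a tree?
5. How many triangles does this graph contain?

Count: 9 vertices, 12 edges.
Vertex 5 has neighbors [0, 2, 4], degree = 3.
Handshaking lemma: 2 * 12 = 24.
A tree on 9 vertices has 8 edges. This graph has 12 edges (4 extra). Not a tree.
Number of triangles = 3.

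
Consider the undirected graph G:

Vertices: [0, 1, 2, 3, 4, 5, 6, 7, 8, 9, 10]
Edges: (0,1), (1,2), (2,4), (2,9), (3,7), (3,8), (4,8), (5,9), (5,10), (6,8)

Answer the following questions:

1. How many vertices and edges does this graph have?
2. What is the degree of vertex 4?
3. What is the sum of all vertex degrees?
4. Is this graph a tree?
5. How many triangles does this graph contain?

Count: 11 vertices, 10 edges.
Vertex 4 has neighbors [2, 8], degree = 2.
Handshaking lemma: 2 * 10 = 20.
A graph is a tree iff it is connected and has exactly n-1 edges. This graph is connected (all 11 vertices in one component) and has 11-1 = 10 edges. It is a tree.
Number of triangles = 0.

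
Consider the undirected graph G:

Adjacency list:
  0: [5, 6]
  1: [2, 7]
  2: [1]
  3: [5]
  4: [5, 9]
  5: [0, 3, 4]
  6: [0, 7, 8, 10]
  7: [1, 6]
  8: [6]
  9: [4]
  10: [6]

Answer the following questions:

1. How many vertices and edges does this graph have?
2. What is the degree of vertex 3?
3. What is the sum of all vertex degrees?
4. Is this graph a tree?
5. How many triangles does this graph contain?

Count: 11 vertices, 10 edges.
Vertex 3 has neighbors [5], degree = 1.
Handshaking lemma: 2 * 10 = 20.
A graph is a tree iff it is connected and has exactly n-1 edges. This graph is connected (all 11 vertices in one component) and has 11-1 = 10 edges. It is a tree.
Number of triangles = 0.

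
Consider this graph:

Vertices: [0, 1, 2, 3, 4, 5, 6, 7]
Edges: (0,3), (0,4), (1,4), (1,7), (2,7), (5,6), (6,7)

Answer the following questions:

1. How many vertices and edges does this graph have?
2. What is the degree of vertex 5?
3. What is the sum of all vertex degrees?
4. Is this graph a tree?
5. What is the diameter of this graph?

Count: 8 vertices, 7 edges.
Vertex 5 has neighbors [6], degree = 1.
Handshaking lemma: 2 * 7 = 14.
A graph is a tree iff it is connected and has exactly n-1 edges. This graph is connected (all 8 vertices in one component) and has 8-1 = 7 edges. It is a tree.
Diameter (longest shortest path) = 6.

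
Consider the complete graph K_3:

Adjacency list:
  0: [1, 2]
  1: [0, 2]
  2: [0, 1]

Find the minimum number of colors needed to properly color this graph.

In K_3, every vertex is adjacent to every other vertex.
Each vertex needs a unique color.
Chromatic number = 3.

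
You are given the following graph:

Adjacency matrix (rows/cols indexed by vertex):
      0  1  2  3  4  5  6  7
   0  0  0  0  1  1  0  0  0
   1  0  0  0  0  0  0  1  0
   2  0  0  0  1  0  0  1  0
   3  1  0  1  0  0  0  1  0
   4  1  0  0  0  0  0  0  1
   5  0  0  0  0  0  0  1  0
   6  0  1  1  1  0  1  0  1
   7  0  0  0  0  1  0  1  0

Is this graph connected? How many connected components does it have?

Checking connectivity: the graph has 1 connected component(s).
All vertices are reachable from each other. The graph IS connected.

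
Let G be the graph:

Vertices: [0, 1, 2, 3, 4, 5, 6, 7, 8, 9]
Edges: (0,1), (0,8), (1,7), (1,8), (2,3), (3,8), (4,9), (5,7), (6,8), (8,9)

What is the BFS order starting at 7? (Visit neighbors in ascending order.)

BFS from vertex 7 (neighbors processed in ascending order):
Visit order: 7, 1, 5, 0, 8, 3, 6, 9, 2, 4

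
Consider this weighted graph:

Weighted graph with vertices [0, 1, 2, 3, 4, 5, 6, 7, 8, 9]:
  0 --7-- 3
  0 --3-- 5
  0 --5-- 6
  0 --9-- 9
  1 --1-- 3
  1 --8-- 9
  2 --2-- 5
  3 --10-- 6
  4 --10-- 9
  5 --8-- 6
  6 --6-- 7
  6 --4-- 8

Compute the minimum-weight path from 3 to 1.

Using Dijkstra's algorithm from vertex 3:
Shortest path: 3 -> 1
Total weight: 1 = 1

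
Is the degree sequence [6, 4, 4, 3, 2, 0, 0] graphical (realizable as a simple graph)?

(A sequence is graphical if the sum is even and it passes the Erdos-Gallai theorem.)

Sum of degrees = 19. Sum is odd, so the sequence is NOT graphical.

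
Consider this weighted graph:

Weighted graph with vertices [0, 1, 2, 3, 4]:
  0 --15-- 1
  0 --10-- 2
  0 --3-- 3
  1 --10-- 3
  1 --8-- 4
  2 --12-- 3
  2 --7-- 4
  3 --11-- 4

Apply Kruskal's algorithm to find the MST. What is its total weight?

Applying Kruskal's algorithm (sort edges by weight, add if no cycle):
  Add (0,3) w=3
  Add (2,4) w=7
  Add (1,4) w=8
  Add (0,2) w=10
  Skip (1,3) w=10 (creates cycle)
  Skip (3,4) w=11 (creates cycle)
  Skip (2,3) w=12 (creates cycle)
  Skip (0,1) w=15 (creates cycle)
MST weight = 28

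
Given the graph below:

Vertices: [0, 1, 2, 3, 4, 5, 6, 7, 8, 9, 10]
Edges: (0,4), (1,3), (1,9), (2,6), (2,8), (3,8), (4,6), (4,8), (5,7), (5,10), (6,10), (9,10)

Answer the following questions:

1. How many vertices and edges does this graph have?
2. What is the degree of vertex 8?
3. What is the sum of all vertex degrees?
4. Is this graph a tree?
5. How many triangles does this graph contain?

Count: 11 vertices, 12 edges.
Vertex 8 has neighbors [2, 3, 4], degree = 3.
Handshaking lemma: 2 * 12 = 24.
A tree on 11 vertices has 10 edges. This graph has 12 edges (2 extra). Not a tree.
Number of triangles = 0.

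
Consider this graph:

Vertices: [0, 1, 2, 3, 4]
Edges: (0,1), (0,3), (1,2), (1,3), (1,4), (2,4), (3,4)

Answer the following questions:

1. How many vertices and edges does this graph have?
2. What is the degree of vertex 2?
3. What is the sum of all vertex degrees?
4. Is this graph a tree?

Count: 5 vertices, 7 edges.
Vertex 2 has neighbors [1, 4], degree = 2.
Handshaking lemma: 2 * 7 = 14.
A tree on 5 vertices has 4 edges. This graph has 7 edges (3 extra). Not a tree.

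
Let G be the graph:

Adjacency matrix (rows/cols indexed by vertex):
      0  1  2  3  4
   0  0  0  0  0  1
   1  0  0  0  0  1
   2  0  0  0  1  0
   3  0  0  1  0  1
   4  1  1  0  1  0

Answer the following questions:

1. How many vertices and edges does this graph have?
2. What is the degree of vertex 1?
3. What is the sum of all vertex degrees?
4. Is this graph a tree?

Count: 5 vertices, 4 edges.
Vertex 1 has neighbors [4], degree = 1.
Handshaking lemma: 2 * 4 = 8.
A graph is a tree iff it is connected and has exactly n-1 edges. This graph is connected (all 5 vertices in one component) and has 5-1 = 4 edges. It is a tree.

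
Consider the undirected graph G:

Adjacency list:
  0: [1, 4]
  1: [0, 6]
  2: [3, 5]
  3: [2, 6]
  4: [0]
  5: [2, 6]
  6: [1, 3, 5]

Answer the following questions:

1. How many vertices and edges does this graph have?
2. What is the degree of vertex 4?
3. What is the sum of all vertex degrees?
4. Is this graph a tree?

Count: 7 vertices, 7 edges.
Vertex 4 has neighbors [0], degree = 1.
Handshaking lemma: 2 * 7 = 14.
A tree on 7 vertices has 6 edges. This graph has 7 edges (1 extra). Not a tree.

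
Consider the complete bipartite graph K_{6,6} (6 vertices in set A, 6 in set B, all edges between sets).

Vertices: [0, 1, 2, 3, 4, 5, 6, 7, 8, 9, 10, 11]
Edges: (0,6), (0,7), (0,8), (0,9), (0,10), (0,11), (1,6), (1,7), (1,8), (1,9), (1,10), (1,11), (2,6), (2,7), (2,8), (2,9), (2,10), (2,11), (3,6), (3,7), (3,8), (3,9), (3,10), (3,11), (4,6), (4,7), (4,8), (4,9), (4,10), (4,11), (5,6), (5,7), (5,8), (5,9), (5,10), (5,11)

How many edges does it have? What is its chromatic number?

K_{6,6} has 6 * 6 = 36 edges.
Bipartite graphs have chromatic number 2 (color each partition differently).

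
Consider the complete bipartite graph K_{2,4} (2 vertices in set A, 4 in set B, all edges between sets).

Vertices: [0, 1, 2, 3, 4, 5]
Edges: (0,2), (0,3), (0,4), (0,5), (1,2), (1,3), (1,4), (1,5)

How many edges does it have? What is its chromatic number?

K_{2,4} has 2 * 4 = 8 edges.
Bipartite graphs have chromatic number 2 (color each partition differently).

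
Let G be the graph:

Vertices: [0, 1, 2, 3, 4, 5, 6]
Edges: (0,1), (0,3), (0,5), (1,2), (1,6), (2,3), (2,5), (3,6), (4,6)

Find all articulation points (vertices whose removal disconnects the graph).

An articulation point is a vertex whose removal disconnects the graph.
Articulation points: [6]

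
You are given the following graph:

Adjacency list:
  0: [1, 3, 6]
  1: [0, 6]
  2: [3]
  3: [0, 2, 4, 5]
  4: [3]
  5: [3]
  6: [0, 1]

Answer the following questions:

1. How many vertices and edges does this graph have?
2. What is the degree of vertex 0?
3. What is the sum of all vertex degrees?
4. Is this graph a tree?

Count: 7 vertices, 7 edges.
Vertex 0 has neighbors [1, 3, 6], degree = 3.
Handshaking lemma: 2 * 7 = 14.
A tree on 7 vertices has 6 edges. This graph has 7 edges (1 extra). Not a tree.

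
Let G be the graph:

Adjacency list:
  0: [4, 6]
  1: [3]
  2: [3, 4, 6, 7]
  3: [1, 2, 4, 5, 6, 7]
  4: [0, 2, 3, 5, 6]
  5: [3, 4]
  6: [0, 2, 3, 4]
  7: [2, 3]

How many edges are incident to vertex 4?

Vertex 4 has neighbors [0, 2, 3, 5, 6], so deg(4) = 5.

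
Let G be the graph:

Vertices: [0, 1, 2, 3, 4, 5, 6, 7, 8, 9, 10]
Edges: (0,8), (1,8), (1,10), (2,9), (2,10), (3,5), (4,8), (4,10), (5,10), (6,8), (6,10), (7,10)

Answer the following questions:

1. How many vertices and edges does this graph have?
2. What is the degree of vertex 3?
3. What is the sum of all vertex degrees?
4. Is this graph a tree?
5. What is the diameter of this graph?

Count: 11 vertices, 12 edges.
Vertex 3 has neighbors [5], degree = 1.
Handshaking lemma: 2 * 12 = 24.
A tree on 11 vertices has 10 edges. This graph has 12 edges (2 extra). Not a tree.
Diameter (longest shortest path) = 5.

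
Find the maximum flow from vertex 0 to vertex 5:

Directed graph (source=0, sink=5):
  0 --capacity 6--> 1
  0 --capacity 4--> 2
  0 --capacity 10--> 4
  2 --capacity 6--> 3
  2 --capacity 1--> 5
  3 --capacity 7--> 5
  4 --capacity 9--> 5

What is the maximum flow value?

Computing max flow:
  Flow on (0->2): 4/4
  Flow on (0->4): 9/10
  Flow on (2->3): 3/6
  Flow on (2->5): 1/1
  Flow on (3->5): 3/7
  Flow on (4->5): 9/9
Maximum flow = 13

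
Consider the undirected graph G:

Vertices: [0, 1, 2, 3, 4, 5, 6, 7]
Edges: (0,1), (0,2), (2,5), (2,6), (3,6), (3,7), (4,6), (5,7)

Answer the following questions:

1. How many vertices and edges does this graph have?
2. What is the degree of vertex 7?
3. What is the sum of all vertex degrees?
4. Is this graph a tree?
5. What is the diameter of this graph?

Count: 8 vertices, 8 edges.
Vertex 7 has neighbors [3, 5], degree = 2.
Handshaking lemma: 2 * 8 = 16.
A tree on 8 vertices has 7 edges. This graph has 8 edges (1 extra). Not a tree.
Diameter (longest shortest path) = 4.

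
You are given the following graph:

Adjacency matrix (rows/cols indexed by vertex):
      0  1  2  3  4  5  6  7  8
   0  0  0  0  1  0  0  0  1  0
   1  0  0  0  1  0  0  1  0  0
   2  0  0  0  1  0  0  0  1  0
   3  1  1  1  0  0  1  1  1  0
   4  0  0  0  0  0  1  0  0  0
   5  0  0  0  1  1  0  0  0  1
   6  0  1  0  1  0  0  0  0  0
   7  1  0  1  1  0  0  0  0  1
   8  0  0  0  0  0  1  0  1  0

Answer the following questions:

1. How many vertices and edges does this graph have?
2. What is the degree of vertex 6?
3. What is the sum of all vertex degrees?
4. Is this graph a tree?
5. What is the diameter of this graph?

Count: 9 vertices, 12 edges.
Vertex 6 has neighbors [1, 3], degree = 2.
Handshaking lemma: 2 * 12 = 24.
A tree on 9 vertices has 8 edges. This graph has 12 edges (4 extra). Not a tree.
Diameter (longest shortest path) = 3.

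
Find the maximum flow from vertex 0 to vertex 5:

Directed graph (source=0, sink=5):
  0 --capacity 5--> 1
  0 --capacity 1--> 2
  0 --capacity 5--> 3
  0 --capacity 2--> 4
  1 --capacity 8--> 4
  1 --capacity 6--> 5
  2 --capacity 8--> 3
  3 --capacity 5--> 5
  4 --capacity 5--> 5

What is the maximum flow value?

Computing max flow:
  Flow on (0->1): 5/5
  Flow on (0->2): 1/1
  Flow on (0->3): 4/5
  Flow on (0->4): 2/2
  Flow on (1->5): 5/6
  Flow on (2->3): 1/8
  Flow on (3->5): 5/5
  Flow on (4->5): 2/5
Maximum flow = 12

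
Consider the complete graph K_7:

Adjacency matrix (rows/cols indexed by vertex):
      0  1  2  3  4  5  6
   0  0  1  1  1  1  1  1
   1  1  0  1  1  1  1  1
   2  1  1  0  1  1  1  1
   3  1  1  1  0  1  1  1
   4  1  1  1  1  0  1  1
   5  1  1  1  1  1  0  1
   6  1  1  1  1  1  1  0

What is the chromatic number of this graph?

In K_7, every vertex is adjacent to every other vertex.
Each vertex needs a unique color.
Chromatic number = 7.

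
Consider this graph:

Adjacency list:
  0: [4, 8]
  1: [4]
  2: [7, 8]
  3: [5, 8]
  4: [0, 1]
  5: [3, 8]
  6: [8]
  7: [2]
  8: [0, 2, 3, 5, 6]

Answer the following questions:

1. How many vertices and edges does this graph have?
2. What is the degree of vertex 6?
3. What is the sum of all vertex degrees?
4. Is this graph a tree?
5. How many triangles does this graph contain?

Count: 9 vertices, 9 edges.
Vertex 6 has neighbors [8], degree = 1.
Handshaking lemma: 2 * 9 = 18.
A tree on 9 vertices has 8 edges. This graph has 9 edges (1 extra). Not a tree.
Number of triangles = 1.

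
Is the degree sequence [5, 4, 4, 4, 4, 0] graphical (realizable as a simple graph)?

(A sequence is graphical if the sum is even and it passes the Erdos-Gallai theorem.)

Sum of degrees = 21. Sum is odd, so the sequence is NOT graphical.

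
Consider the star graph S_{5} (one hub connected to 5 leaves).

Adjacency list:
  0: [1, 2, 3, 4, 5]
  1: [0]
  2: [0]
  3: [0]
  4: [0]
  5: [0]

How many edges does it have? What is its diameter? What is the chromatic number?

Star graph S_{5}: the hub connects to all 5 leaves.
Edges = 5.
Diameter = 2 (any leaf to hub is 1, leaf to leaf through hub is 2).
Star graphs are bipartite (hub vs leaves), so chromatic number = 2.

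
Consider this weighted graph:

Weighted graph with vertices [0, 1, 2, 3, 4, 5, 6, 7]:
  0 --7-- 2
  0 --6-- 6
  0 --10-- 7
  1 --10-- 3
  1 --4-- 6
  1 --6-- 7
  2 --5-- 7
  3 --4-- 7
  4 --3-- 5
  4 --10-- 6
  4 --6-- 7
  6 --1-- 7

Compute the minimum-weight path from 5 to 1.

Using Dijkstra's algorithm from vertex 5:
Shortest path: 5 -> 4 -> 7 -> 6 -> 1
Total weight: 3 + 6 + 1 + 4 = 14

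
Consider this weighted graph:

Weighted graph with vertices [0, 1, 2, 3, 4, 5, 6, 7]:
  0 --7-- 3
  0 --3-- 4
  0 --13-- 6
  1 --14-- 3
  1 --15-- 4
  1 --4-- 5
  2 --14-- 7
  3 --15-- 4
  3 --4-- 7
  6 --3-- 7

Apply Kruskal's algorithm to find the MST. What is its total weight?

Applying Kruskal's algorithm (sort edges by weight, add if no cycle):
  Add (0,4) w=3
  Add (6,7) w=3
  Add (1,5) w=4
  Add (3,7) w=4
  Add (0,3) w=7
  Skip (0,6) w=13 (creates cycle)
  Add (1,3) w=14
  Add (2,7) w=14
  Skip (1,4) w=15 (creates cycle)
  Skip (3,4) w=15 (creates cycle)
MST weight = 49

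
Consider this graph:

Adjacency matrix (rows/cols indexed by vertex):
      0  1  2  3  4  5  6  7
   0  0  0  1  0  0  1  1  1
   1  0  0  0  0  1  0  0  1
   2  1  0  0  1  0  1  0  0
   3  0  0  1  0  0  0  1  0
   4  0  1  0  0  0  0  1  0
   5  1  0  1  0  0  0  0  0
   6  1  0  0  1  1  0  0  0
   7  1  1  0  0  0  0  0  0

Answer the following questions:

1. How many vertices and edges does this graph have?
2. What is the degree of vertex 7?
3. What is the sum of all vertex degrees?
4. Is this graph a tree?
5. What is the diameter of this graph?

Count: 8 vertices, 10 edges.
Vertex 7 has neighbors [0, 1], degree = 2.
Handshaking lemma: 2 * 10 = 20.
A tree on 8 vertices has 7 edges. This graph has 10 edges (3 extra). Not a tree.
Diameter (longest shortest path) = 3.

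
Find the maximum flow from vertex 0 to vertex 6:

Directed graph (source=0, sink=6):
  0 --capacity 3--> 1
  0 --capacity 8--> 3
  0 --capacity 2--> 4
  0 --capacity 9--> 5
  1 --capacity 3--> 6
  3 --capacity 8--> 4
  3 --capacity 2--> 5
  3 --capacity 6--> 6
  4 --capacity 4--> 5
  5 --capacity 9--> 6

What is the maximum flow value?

Computing max flow:
  Flow on (0->1): 3/3
  Flow on (0->3): 6/8
  Flow on (0->4): 2/2
  Flow on (0->5): 7/9
  Flow on (1->6): 3/3
  Flow on (3->6): 6/6
  Flow on (4->5): 2/4
  Flow on (5->6): 9/9
Maximum flow = 18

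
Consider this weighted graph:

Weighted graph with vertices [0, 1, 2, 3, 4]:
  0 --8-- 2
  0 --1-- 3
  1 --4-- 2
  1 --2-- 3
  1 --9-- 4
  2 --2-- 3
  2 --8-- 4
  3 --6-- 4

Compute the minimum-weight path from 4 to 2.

Using Dijkstra's algorithm from vertex 4:
Shortest path: 4 -> 2
Total weight: 8 = 8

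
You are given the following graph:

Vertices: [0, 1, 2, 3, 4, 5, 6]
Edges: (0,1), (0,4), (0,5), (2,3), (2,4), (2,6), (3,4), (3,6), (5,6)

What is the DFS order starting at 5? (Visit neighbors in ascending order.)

DFS from vertex 5 (neighbors processed in ascending order):
Visit order: 5, 0, 1, 4, 2, 3, 6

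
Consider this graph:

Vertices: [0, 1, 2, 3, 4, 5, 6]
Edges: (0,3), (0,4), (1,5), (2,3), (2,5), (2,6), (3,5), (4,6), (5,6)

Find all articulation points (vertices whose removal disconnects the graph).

An articulation point is a vertex whose removal disconnects the graph.
Articulation points: [5]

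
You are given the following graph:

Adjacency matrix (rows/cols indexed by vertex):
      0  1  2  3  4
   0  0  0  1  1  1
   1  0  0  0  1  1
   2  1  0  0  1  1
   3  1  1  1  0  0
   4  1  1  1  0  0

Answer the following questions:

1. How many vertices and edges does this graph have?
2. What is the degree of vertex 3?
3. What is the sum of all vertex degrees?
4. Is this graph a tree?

Count: 5 vertices, 7 edges.
Vertex 3 has neighbors [0, 1, 2], degree = 3.
Handshaking lemma: 2 * 7 = 14.
A tree on 5 vertices has 4 edges. This graph has 7 edges (3 extra). Not a tree.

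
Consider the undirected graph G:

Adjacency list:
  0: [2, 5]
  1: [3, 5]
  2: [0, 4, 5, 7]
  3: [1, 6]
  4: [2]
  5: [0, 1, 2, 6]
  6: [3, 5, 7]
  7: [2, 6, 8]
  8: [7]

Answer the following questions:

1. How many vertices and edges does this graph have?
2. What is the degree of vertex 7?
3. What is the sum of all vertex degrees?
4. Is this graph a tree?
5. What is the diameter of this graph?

Count: 9 vertices, 11 edges.
Vertex 7 has neighbors [2, 6, 8], degree = 3.
Handshaking lemma: 2 * 11 = 22.
A tree on 9 vertices has 8 edges. This graph has 11 edges (3 extra). Not a tree.
Diameter (longest shortest path) = 4.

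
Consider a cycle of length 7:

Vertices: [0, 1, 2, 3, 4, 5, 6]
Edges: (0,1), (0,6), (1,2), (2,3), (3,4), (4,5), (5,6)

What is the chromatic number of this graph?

This is an odd cycle (C_7). Odd cycles are not bipartite (any 2-coloring forces two adjacent vertices to match), and 3 colors suffice.
Chromatic number = 3.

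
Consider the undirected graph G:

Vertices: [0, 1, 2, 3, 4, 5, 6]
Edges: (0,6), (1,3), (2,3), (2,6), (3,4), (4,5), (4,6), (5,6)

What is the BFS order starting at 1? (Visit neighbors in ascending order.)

BFS from vertex 1 (neighbors processed in ascending order):
Visit order: 1, 3, 2, 4, 6, 5, 0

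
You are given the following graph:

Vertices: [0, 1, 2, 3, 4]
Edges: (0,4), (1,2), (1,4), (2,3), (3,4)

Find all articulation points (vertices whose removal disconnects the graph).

An articulation point is a vertex whose removal disconnects the graph.
Articulation points: [4]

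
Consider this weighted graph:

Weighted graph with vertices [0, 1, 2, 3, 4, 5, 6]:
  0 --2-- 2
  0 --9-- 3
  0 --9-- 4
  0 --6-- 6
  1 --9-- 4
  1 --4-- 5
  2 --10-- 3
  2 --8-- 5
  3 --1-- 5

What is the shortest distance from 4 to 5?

Using Dijkstra's algorithm from vertex 4:
Shortest path: 4 -> 1 -> 5
Total weight: 9 + 4 = 13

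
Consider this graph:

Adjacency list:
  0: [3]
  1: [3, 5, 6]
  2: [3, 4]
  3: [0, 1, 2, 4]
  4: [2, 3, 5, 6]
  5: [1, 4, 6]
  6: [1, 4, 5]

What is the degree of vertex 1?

Vertex 1 has neighbors [3, 5, 6], so deg(1) = 3.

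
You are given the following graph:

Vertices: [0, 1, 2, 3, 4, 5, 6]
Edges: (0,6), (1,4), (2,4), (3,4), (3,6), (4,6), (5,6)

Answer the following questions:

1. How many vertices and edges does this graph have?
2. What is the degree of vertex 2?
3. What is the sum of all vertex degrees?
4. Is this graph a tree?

Count: 7 vertices, 7 edges.
Vertex 2 has neighbors [4], degree = 1.
Handshaking lemma: 2 * 7 = 14.
A tree on 7 vertices has 6 edges. This graph has 7 edges (1 extra). Not a tree.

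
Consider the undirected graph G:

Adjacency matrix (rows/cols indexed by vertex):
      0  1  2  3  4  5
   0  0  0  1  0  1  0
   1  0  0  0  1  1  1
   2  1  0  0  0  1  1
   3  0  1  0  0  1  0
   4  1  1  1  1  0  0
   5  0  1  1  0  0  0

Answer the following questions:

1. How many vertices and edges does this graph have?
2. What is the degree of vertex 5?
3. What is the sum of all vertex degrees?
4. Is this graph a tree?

Count: 6 vertices, 8 edges.
Vertex 5 has neighbors [1, 2], degree = 2.
Handshaking lemma: 2 * 8 = 16.
A tree on 6 vertices has 5 edges. This graph has 8 edges (3 extra). Not a tree.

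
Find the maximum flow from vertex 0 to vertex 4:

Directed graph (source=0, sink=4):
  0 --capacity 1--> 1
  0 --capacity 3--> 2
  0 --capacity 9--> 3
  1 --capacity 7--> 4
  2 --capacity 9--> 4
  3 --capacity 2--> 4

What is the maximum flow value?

Computing max flow:
  Flow on (0->1): 1/1
  Flow on (0->2): 3/3
  Flow on (0->3): 2/9
  Flow on (1->4): 1/7
  Flow on (2->4): 3/9
  Flow on (3->4): 2/2
Maximum flow = 6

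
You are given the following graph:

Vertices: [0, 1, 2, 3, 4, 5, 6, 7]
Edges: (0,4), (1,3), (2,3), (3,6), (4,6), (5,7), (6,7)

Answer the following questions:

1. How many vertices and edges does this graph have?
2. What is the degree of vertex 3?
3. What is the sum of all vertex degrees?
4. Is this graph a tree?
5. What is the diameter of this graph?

Count: 8 vertices, 7 edges.
Vertex 3 has neighbors [1, 2, 6], degree = 3.
Handshaking lemma: 2 * 7 = 14.
A graph is a tree iff it is connected and has exactly n-1 edges. This graph is connected (all 8 vertices in one component) and has 8-1 = 7 edges. It is a tree.
Diameter (longest shortest path) = 4.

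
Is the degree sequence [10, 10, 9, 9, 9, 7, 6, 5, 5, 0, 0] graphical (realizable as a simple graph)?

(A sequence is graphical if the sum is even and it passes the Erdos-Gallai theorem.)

Sum of degrees = 70. Sum is even but fails Erdos-Gallai. The sequence is NOT graphical.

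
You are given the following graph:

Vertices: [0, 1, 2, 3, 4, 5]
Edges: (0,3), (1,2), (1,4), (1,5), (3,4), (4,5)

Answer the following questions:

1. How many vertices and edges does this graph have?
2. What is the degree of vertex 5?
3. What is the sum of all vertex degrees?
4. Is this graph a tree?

Count: 6 vertices, 6 edges.
Vertex 5 has neighbors [1, 4], degree = 2.
Handshaking lemma: 2 * 6 = 12.
A tree on 6 vertices has 5 edges. This graph has 6 edges (1 extra). Not a tree.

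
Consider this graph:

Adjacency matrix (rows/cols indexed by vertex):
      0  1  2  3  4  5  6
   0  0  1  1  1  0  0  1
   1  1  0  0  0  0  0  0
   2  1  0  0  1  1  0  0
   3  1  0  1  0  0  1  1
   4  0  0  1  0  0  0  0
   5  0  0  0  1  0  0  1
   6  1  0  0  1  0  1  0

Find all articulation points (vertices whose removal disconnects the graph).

An articulation point is a vertex whose removal disconnects the graph.
Articulation points: [0, 2]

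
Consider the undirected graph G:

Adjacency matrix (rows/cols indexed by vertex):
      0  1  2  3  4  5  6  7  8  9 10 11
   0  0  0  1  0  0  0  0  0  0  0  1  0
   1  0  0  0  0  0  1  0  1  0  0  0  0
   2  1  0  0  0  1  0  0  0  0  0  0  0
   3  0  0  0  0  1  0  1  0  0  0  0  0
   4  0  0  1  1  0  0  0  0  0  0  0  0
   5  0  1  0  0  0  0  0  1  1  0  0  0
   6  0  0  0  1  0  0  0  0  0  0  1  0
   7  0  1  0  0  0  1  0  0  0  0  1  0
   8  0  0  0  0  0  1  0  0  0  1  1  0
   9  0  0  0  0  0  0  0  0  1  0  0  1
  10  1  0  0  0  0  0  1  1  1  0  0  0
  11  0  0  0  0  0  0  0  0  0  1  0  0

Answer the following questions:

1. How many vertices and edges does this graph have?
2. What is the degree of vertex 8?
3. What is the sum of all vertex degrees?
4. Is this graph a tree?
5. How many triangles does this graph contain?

Count: 12 vertices, 14 edges.
Vertex 8 has neighbors [5, 9, 10], degree = 3.
Handshaking lemma: 2 * 14 = 28.
A tree on 12 vertices has 11 edges. This graph has 14 edges (3 extra). Not a tree.
Number of triangles = 1.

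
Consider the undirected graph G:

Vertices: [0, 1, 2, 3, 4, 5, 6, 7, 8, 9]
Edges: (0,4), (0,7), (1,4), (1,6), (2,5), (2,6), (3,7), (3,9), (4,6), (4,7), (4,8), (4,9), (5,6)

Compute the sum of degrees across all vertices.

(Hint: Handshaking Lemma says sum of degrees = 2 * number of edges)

Count edges: 13 edges.
By Handshaking Lemma: sum of degrees = 2 * 13 = 26.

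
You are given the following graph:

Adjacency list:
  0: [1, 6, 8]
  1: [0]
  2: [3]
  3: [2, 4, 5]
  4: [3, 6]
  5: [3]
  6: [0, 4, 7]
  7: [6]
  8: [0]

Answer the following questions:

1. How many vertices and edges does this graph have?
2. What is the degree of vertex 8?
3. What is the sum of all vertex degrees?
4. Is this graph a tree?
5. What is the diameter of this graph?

Count: 9 vertices, 8 edges.
Vertex 8 has neighbors [0], degree = 1.
Handshaking lemma: 2 * 8 = 16.
A graph is a tree iff it is connected and has exactly n-1 edges. This graph is connected (all 9 vertices in one component) and has 9-1 = 8 edges. It is a tree.
Diameter (longest shortest path) = 5.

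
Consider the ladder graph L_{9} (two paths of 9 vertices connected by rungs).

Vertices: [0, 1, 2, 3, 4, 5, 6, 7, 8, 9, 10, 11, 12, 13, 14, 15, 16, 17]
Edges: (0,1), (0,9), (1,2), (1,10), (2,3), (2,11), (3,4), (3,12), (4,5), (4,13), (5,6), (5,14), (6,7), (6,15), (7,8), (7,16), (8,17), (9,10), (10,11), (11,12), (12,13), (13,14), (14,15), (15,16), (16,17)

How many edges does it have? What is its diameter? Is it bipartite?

Ladder graph L_{9}: 9 rungs + 2 * (9-1) path edges = 9 + 16 = 25 edges.
Diameter = 9.
Ladder graphs are bipartite (alternating coloring along each path).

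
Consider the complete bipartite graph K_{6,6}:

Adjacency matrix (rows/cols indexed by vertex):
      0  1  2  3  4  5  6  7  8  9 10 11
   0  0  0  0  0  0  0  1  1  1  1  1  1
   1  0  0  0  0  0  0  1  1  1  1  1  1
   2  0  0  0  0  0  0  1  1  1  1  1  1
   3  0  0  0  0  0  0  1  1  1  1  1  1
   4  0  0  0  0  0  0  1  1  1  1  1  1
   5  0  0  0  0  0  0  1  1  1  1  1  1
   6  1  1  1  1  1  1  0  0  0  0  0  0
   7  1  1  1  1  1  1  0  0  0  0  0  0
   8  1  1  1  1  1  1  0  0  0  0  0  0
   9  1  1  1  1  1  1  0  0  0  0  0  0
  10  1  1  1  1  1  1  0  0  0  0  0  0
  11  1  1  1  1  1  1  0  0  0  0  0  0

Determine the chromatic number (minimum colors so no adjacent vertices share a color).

K_{6,6} is bipartite: vertices split into two independent sets of size 6 and 6.
Color one set 0, the other 1. No adjacent vertices share a color.
Chromatic number = 2.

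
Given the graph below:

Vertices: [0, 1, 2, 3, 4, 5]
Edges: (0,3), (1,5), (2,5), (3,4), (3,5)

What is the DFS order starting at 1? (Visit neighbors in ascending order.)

DFS from vertex 1 (neighbors processed in ascending order):
Visit order: 1, 5, 2, 3, 0, 4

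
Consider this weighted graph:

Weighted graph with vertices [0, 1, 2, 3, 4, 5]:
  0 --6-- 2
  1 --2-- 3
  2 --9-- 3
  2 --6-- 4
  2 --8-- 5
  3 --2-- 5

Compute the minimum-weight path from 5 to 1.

Using Dijkstra's algorithm from vertex 5:
Shortest path: 5 -> 3 -> 1
Total weight: 2 + 2 = 4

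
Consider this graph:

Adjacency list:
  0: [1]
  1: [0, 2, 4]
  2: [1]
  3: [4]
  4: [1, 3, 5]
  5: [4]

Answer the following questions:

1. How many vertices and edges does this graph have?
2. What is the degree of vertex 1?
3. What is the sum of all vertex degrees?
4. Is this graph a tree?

Count: 6 vertices, 5 edges.
Vertex 1 has neighbors [0, 2, 4], degree = 3.
Handshaking lemma: 2 * 5 = 10.
A graph is a tree iff it is connected and has exactly n-1 edges. This graph is connected (all 6 vertices in one component) and has 6-1 = 5 edges. It is a tree.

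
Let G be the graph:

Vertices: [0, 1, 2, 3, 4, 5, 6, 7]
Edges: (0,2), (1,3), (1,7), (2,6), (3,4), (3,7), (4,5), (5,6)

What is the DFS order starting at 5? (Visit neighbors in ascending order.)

DFS from vertex 5 (neighbors processed in ascending order):
Visit order: 5, 4, 3, 1, 7, 6, 2, 0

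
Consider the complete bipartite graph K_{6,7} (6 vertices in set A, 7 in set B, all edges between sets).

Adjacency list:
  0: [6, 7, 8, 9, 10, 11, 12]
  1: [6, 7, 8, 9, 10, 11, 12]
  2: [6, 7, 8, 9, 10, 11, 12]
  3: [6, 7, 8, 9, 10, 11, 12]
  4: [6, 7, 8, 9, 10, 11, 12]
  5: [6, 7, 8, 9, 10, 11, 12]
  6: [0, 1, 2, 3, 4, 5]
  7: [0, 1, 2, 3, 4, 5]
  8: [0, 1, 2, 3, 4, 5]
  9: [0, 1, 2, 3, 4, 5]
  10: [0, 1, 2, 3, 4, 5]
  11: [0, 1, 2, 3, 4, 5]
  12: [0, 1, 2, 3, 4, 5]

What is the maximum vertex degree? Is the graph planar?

Set-A vertices have degree 7; set-B vertices have degree 6. Maximum degree = max(6,7) = 7.
K_{6,7} contains K_{3,3} as a subgraph (since both sides have >= 3 vertices); by Kuratowski's theorem it is not planar.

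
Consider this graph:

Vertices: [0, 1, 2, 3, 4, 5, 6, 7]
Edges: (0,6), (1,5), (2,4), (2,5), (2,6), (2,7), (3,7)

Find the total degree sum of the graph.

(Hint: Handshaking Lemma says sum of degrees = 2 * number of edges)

Count edges: 7 edges.
By Handshaking Lemma: sum of degrees = 2 * 7 = 14.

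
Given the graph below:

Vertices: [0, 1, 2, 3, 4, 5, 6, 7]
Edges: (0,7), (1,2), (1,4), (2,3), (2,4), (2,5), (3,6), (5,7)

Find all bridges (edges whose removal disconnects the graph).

A bridge is an edge whose removal increases the number of connected components.
Bridges found: (0,7), (2,3), (2,5), (3,6), (5,7)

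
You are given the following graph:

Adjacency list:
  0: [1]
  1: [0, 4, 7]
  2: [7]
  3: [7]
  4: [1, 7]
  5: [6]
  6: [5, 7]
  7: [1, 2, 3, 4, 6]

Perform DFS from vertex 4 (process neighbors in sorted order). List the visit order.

DFS from vertex 4 (neighbors processed in ascending order):
Visit order: 4, 1, 0, 7, 2, 3, 6, 5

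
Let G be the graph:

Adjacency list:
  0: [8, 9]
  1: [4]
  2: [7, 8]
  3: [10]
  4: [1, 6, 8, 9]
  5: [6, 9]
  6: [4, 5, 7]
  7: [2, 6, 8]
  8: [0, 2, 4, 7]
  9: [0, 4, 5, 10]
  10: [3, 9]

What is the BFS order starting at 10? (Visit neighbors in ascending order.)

BFS from vertex 10 (neighbors processed in ascending order):
Visit order: 10, 3, 9, 0, 4, 5, 8, 1, 6, 2, 7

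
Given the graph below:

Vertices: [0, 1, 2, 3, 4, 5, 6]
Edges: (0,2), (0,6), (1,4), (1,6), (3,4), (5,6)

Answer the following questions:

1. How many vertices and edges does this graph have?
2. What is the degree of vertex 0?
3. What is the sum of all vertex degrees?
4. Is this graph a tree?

Count: 7 vertices, 6 edges.
Vertex 0 has neighbors [2, 6], degree = 2.
Handshaking lemma: 2 * 6 = 12.
A graph is a tree iff it is connected and has exactly n-1 edges. This graph is connected (all 7 vertices in one component) and has 7-1 = 6 edges. It is a tree.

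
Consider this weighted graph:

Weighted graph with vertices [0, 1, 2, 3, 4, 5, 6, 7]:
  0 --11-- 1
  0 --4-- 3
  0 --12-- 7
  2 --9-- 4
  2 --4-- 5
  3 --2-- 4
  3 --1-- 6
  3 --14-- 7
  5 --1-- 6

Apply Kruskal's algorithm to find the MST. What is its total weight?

Applying Kruskal's algorithm (sort edges by weight, add if no cycle):
  Add (3,6) w=1
  Add (5,6) w=1
  Add (3,4) w=2
  Add (0,3) w=4
  Add (2,5) w=4
  Skip (2,4) w=9 (creates cycle)
  Add (0,1) w=11
  Add (0,7) w=12
  Skip (3,7) w=14 (creates cycle)
MST weight = 35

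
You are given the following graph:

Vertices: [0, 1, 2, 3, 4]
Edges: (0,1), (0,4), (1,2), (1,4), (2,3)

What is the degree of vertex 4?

Vertex 4 has neighbors [0, 1], so deg(4) = 2.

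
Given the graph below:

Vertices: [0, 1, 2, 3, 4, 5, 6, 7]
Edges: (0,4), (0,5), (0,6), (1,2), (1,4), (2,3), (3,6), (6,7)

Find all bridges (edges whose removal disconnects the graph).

A bridge is an edge whose removal increases the number of connected components.
Bridges found: (0,5), (6,7)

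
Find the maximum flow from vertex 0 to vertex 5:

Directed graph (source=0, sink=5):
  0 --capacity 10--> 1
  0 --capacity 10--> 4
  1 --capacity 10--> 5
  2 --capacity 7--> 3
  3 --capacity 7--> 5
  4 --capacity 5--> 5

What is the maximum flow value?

Computing max flow:
  Flow on (0->1): 10/10
  Flow on (0->4): 5/10
  Flow on (1->5): 10/10
  Flow on (4->5): 5/5
Maximum flow = 15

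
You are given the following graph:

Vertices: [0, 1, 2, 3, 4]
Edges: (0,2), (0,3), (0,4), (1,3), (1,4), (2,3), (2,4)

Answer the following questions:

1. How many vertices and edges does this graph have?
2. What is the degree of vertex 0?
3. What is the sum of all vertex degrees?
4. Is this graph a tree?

Count: 5 vertices, 7 edges.
Vertex 0 has neighbors [2, 3, 4], degree = 3.
Handshaking lemma: 2 * 7 = 14.
A tree on 5 vertices has 4 edges. This graph has 7 edges (3 extra). Not a tree.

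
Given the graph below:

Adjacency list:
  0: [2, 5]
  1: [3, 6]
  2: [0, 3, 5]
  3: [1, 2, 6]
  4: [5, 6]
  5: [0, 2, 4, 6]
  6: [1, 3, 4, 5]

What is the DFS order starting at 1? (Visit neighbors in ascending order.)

DFS from vertex 1 (neighbors processed in ascending order):
Visit order: 1, 3, 2, 0, 5, 4, 6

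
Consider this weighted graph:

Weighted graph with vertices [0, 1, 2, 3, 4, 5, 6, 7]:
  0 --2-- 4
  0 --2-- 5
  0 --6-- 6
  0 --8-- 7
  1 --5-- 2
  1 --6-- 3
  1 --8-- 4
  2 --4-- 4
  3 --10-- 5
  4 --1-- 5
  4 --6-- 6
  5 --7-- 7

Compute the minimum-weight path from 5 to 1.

Using Dijkstra's algorithm from vertex 5:
Shortest path: 5 -> 4 -> 1
Total weight: 1 + 8 = 9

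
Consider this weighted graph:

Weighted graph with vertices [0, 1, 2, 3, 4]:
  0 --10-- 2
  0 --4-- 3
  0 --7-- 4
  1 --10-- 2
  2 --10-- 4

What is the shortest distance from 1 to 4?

Using Dijkstra's algorithm from vertex 1:
Shortest path: 1 -> 2 -> 4
Total weight: 10 + 10 = 20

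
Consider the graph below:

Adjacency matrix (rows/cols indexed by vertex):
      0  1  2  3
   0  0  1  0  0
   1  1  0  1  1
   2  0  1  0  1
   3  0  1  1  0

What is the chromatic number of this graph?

The graph has a maximum clique of size 3 (lower bound on chromatic number).
A valid 3-coloring: {0: 1, 1: 0, 2: 1, 3: 2}.
Chromatic number = 3.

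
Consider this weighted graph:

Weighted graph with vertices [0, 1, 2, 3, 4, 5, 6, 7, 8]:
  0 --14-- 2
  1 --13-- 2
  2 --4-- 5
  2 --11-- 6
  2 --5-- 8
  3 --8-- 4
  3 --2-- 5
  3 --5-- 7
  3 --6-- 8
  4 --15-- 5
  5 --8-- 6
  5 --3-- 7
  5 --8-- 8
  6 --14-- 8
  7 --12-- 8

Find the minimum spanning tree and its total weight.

Applying Kruskal's algorithm (sort edges by weight, add if no cycle):
  Add (3,5) w=2
  Add (5,7) w=3
  Add (2,5) w=4
  Add (2,8) w=5
  Skip (3,7) w=5 (creates cycle)
  Skip (3,8) w=6 (creates cycle)
  Add (3,4) w=8
  Skip (5,8) w=8 (creates cycle)
  Add (5,6) w=8
  Skip (2,6) w=11 (creates cycle)
  Skip (7,8) w=12 (creates cycle)
  Add (1,2) w=13
  Add (0,2) w=14
  Skip (6,8) w=14 (creates cycle)
  Skip (4,5) w=15 (creates cycle)
MST weight = 57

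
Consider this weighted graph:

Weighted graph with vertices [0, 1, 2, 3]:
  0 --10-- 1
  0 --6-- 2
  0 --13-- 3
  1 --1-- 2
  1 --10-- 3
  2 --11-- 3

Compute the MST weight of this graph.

Applying Kruskal's algorithm (sort edges by weight, add if no cycle):
  Add (1,2) w=1
  Add (0,2) w=6
  Skip (0,1) w=10 (creates cycle)
  Add (1,3) w=10
  Skip (2,3) w=11 (creates cycle)
  Skip (0,3) w=13 (creates cycle)
MST weight = 17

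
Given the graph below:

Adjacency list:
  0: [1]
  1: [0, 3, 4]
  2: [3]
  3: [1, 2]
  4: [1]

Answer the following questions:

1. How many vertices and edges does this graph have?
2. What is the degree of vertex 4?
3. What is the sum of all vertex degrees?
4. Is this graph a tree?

Count: 5 vertices, 4 edges.
Vertex 4 has neighbors [1], degree = 1.
Handshaking lemma: 2 * 4 = 8.
A graph is a tree iff it is connected and has exactly n-1 edges. This graph is connected (all 5 vertices in one component) and has 5-1 = 4 edges. It is a tree.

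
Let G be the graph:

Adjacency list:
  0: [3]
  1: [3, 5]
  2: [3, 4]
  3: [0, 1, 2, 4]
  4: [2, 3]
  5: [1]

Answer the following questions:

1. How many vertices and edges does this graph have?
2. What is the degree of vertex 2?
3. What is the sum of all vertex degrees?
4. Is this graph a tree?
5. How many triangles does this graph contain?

Count: 6 vertices, 6 edges.
Vertex 2 has neighbors [3, 4], degree = 2.
Handshaking lemma: 2 * 6 = 12.
A tree on 6 vertices has 5 edges. This graph has 6 edges (1 extra). Not a tree.
Number of triangles = 1.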